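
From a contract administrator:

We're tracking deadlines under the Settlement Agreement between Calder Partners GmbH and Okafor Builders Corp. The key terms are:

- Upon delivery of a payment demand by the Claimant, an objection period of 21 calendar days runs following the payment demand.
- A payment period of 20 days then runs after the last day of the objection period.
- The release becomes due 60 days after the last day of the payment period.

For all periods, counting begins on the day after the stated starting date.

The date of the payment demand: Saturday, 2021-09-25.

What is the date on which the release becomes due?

Adding 21 calendar days to 2021-09-25 gives 2021-10-16, which is the last day of the objection period.
The last day of the payment period: 2021-10-16 + 20 days = 2021-11-05.
Adding 60 calendar days to 2021-11-05 gives 2022-01-04, which is the date on which the release becomes due.

2022-01-04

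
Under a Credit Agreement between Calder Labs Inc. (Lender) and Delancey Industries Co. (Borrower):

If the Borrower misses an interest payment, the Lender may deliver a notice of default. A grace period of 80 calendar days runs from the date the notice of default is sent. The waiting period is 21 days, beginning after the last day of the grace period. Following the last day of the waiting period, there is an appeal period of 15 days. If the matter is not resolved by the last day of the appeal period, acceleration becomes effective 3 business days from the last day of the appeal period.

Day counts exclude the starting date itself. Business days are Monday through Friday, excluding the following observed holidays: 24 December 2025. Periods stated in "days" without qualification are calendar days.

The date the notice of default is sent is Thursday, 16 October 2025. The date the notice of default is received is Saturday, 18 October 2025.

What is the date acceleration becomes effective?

12 February 2026

The last day of the grace period: 16 October 2025 + 80 days = 4 January 2026.
The last day of the waiting period: 4 January 2026 + 21 days = 25 January 2026.
The last day of the appeal period: 25 January 2026 + 15 days = 9 February 2026.
The date acceleration becomes effective: counting 3 business days from Monday, 9 February 2026 (Feb 10, Feb 11, Feb 12, skipping weekends) reaches Thursday, 12 February 2026.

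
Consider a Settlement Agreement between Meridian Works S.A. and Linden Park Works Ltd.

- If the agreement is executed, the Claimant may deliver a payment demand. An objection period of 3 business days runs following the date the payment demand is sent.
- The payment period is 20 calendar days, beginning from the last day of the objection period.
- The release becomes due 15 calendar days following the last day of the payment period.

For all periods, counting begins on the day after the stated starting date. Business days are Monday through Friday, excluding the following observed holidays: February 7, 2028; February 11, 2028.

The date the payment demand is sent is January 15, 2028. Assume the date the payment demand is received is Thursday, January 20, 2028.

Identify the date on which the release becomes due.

From Saturday, January 15, 2028, 3 business days (Jan 17, Jan 18, Jan 19, skipping weekends) brings us to Wednesday, January 19, 2028, which is the last day of the objection period.
The last day of the payment period: 20 calendar days after January 19, 2028 is February 8, 2028.
The date on which the release becomes due: February 8, 2028 + 15 days = February 23, 2028.

February 23, 2028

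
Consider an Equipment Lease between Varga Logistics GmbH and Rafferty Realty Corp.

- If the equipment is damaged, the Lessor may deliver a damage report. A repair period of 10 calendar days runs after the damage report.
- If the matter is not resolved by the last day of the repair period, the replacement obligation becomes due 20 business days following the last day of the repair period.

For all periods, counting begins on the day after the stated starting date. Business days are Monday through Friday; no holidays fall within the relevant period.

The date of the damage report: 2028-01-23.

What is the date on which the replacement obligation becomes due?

The last day of the repair period: 10 calendar days after 2028-01-23 is 2028-02-02.
The date on which the replacement obligation becomes due: counting 20 business days from Wednesday, 2028-02-02 (Feb 3, Feb 4, Feb 7, Feb 8, …, Feb 28, Feb 29, Mar 1, skipping weekends) reaches Wednesday, 2028-03-01.

2028-03-01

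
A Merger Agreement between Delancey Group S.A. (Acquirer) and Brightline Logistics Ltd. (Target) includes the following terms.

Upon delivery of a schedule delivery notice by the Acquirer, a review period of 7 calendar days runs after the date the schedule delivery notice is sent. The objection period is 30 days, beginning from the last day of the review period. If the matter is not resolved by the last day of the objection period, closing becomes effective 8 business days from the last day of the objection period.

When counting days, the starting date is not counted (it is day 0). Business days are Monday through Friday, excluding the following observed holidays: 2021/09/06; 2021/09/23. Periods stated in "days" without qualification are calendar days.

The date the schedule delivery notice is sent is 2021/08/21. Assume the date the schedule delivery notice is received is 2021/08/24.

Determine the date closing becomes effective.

2021/10/07

The last day of the review period: 2021/08/21 + 7 days = 2021/08/28.
The last day of the objection period: 30 calendar days after 2021/08/28 is 2021/09/27.
The date closing becomes effective: counting 8 business days from Monday, 2021/09/27 (Sep 28, Sep 29, Sep 30, Oct 1, Oct 4, Oct 5, Oct 6, Oct 7, skipping weekends) reaches Thursday, 2021/10/07.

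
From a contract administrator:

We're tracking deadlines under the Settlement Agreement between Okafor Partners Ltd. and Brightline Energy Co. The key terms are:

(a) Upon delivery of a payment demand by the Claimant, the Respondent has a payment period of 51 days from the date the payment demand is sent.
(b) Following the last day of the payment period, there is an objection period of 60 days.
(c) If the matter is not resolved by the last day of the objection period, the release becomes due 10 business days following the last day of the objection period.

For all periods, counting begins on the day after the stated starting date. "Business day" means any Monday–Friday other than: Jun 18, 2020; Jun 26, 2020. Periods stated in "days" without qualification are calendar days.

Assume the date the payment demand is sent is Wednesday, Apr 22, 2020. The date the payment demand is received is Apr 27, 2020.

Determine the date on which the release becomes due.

Adding 51 calendar days to Apr 22, 2020 gives Jun 12, 2020, which is the last day of the payment period.
The last day of the objection period: Jun 12, 2020 + 60 days = Aug 11, 2020.
From Tuesday, Aug 11, 2020, 10 business days (Aug 12, Aug 13, Aug 14, Aug 17, Aug 18, Aug 19, Aug 20, Aug 21, Aug 24, Aug 25, skipping weekends) brings us to Tuesday, Aug 25, 2020, which is the date on which the release becomes due.

Aug 25, 2020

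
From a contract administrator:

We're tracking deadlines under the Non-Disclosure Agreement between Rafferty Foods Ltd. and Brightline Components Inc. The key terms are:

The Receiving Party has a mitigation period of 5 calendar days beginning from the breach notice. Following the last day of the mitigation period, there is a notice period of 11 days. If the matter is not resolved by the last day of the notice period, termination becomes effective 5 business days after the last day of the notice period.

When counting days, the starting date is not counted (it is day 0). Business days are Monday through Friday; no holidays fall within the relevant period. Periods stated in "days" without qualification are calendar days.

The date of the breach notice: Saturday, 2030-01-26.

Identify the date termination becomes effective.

Adding 5 calendar days to 2030-01-26 gives 2030-01-31, which is the last day of the mitigation period.
The last day of the notice period: 2030-01-31 + 11 days = 2030-02-11.
From Monday, 2030-02-11, 5 business days (Feb 12, Feb 13, Feb 14, Feb 15, Feb 18, skipping weekends) brings us to Monday, 2030-02-18, which is the date termination becomes effective.

2030-02-18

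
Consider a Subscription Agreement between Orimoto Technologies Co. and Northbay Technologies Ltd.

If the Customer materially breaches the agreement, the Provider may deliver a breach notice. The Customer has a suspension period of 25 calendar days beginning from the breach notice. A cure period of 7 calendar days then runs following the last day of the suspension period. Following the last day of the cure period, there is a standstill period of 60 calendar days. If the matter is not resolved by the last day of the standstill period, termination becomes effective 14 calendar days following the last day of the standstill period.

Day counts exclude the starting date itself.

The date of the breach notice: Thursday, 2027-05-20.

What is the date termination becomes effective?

The last day of the suspension period: 25 calendar days after 2027-05-20 is 2027-06-14.
The last day of the cure period: 2027-06-14 + 7 days = 2027-06-21.
The last day of the standstill period: 2027-06-21 + 60 days = 2027-08-20.
The date termination becomes effective: 14 calendar days after 2027-08-20 is 2027-09-03.

2027-09-03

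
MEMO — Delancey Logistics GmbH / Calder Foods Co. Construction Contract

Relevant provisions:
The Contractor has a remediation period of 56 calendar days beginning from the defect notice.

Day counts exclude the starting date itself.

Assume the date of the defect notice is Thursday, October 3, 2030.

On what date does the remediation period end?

November 28, 2030

Adding 56 calendar days to October 3, 2030 gives November 28, 2030, which is the last day of the remediation period.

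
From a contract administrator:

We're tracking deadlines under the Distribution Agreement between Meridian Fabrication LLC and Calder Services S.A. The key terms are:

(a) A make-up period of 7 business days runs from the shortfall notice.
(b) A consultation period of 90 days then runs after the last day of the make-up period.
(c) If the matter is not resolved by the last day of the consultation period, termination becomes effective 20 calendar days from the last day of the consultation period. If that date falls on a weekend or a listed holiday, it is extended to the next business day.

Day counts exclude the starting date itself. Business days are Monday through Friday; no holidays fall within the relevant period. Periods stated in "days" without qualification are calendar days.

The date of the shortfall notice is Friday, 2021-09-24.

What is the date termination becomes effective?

The last day of the make-up period: counting 7 business days from Friday, 2021-09-24 (Sep 27, Sep 28, Sep 29, Sep 30, Oct 1, Oct 4, Oct 5, skipping weekends) reaches Tuesday, 2021-10-05.
The last day of the consultation period: 2021-10-05 + 90 days = 2022-01-03.
Adding 20 calendar days to 2022-01-03 gives 2022-01-23, which is the date termination becomes effective. That falls on a Sunday, so it rolls to the next business day, Monday, 2022-01-24.

2022-01-24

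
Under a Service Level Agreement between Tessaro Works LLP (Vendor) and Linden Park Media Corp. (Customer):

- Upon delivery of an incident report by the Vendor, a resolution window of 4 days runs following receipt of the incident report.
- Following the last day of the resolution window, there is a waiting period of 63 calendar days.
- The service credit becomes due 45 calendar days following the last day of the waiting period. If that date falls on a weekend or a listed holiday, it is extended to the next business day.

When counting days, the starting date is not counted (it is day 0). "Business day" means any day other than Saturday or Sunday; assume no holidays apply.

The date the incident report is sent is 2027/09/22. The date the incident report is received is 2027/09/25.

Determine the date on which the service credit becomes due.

The last day of the resolution window: 2027/09/25 + 4 days = 2027/09/29.
The last day of the waiting period: 2027/09/29 + 63 days = 2027/12/01.
The date on which the service credit becomes due: 45 calendar days after 2027/12/01 is 2028/01/15. That falls on a Saturday, so it rolls to the next business day, Monday, 2028/01/17.

2028/01/17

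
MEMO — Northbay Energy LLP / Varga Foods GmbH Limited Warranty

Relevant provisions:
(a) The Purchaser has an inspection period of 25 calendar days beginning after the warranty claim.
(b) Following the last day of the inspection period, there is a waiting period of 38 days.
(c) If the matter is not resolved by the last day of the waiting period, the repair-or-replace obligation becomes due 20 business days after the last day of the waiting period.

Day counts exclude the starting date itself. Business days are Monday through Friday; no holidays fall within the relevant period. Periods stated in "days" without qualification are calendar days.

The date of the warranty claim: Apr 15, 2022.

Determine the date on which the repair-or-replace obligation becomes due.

Jul 15, 2022

The last day of the inspection period: Apr 15, 2022 + 25 days = May 10, 2022.
The last day of the waiting period: May 10, 2022 + 38 days = Jun 17, 2022.
From Friday, Jun 17, 2022, 20 business days (Jun 20, Jun 21, Jun 22, Jun 23, …, Jul 13, Jul 14, Jul 15, skipping weekends) brings us to Friday, Jul 15, 2022, which is the date on which the repair-or-replace obligation becomes due.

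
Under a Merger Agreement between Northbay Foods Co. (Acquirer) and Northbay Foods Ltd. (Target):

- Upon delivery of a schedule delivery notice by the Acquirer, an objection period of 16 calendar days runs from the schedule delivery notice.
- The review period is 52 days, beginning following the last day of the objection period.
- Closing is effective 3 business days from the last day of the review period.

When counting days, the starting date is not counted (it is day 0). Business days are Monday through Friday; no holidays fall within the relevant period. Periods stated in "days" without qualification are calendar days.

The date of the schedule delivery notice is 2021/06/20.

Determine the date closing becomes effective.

2021/09/01

The last day of the objection period: 2021/06/20 + 16 days = 2021/07/06.
The last day of the review period: 2021/07/06 + 52 days = 2021/08/27.
The date closing becomes effective: 3 business days after Friday, 2021/08/27, skipping weekends — Aug 30, Aug 31, Sep 1 — lands on Wednesday, 2021/09/01.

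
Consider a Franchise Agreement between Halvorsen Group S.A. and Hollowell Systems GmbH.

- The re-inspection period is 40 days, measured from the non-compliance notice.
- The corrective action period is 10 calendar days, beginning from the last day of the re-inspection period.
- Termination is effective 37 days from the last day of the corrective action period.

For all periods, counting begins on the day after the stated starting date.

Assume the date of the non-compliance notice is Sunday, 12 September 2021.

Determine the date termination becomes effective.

The last day of the re-inspection period: 40 calendar days after 12 September 2021 is 22 October 2021.
The last day of the corrective action period: 22 October 2021 + 10 days = 1 November 2021.
The date termination becomes effective: 37 calendar days after 1 November 2021 is 8 December 2021.

8 December 2021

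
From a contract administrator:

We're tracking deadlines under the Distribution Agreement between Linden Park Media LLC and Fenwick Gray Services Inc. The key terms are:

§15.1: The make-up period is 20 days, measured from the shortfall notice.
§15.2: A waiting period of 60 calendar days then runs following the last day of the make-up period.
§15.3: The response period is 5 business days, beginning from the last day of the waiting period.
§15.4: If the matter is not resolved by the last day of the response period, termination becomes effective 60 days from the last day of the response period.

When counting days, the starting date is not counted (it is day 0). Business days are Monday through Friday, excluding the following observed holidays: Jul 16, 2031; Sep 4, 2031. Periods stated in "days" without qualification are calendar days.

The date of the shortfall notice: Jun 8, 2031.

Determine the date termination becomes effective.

Nov 2, 2031

The last day of the make-up period: 20 calendar days after Jun 8, 2031 is Jun 28, 2031.
Adding 60 calendar days to Jun 28, 2031 gives Aug 27, 2031, which is the last day of the waiting period.
From Wednesday, Aug 27, 2031, 5 business days (Aug 28, Aug 29, Sep 1, Sep 2, Sep 3, skipping weekends) brings us to Wednesday, Sep 3, 2031, which is the last day of the response period.
The date termination becomes effective: 60 calendar days after Sep 3, 2031 is Nov 2, 2031.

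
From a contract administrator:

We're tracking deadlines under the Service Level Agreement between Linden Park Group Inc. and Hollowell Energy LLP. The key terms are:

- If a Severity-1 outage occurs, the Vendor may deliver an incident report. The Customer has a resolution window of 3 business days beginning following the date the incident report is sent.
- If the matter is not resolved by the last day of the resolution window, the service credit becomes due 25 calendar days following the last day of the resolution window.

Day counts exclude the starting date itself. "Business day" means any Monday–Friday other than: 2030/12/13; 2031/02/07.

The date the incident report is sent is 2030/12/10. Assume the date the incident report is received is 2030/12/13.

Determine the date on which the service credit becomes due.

2031/01/10

The last day of the resolution window: counting 3 business days from Tuesday, 2030/12/10 (Dec 11, Dec 12, Dec 16, skipping weekends and the listed holiday on Dec 13) reaches Monday, 2030/12/16.
Adding 25 calendar days to 2030/12/16 gives 2031/01/10, which is the date on which the service credit becomes due.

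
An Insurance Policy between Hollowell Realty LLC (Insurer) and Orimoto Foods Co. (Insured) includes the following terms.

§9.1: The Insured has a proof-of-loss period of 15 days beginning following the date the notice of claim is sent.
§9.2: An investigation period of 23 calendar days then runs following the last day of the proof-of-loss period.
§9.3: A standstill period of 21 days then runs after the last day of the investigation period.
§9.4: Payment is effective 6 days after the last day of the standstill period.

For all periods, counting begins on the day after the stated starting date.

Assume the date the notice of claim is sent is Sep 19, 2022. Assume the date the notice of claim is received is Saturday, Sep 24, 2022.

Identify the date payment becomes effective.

Adding 15 calendar days to Sep 19, 2022 gives Oct 4, 2022, which is the last day of the proof-of-loss period.
The last day of the investigation period: Oct 4, 2022 + 23 days = Oct 27, 2022.
The last day of the standstill period: 21 calendar days after Oct 27, 2022 is Nov 17, 2022.
Adding 6 calendar days to Nov 17, 2022 gives Nov 23, 2022, which is the date payment becomes effective.

Nov 23, 2022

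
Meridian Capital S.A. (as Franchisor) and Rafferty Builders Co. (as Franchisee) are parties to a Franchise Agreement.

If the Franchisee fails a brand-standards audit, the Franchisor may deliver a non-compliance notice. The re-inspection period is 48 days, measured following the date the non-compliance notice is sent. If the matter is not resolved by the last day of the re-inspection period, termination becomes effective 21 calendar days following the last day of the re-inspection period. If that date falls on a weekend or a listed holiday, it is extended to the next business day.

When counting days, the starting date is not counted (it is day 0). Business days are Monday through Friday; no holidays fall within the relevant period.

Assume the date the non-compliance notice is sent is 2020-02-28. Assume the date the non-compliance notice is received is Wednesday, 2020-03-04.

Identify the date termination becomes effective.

2020-05-07

The last day of the re-inspection period: 48 calendar days after 2020-02-28 is 2020-04-16.
The date termination becomes effective: 21 calendar days after 2020-04-16 is 2020-05-07. 2020-05-07 is a Thursday, so no roll-forward applies.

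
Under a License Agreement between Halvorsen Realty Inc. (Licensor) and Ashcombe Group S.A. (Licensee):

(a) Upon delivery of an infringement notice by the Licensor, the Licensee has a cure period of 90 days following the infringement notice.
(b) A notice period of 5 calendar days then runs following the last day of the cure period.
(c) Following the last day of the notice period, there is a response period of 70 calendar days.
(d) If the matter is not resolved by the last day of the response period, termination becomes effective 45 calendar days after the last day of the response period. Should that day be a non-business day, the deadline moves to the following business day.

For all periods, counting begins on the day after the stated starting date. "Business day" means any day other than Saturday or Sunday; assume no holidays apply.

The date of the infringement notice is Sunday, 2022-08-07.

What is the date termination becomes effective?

Adding 90 calendar days to 2022-08-07 gives 2022-11-05, which is the last day of the cure period.
Adding 5 calendar days to 2022-11-05 gives 2022-11-10, which is the last day of the notice period.
The last day of the response period: 70 calendar days after 2022-11-10 is 2023-01-19.
Adding 45 calendar days to 2023-01-19 gives 2023-03-05, which is the date termination becomes effective. That falls on a Sunday, so it rolls to the next business day, Monday, 2023-03-06.

2023-03-06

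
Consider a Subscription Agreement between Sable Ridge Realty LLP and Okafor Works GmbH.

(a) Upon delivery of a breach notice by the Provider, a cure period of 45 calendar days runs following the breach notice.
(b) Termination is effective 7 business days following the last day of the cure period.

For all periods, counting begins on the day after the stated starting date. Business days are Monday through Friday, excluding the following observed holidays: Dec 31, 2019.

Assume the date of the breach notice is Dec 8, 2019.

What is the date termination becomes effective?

The last day of the cure period: Dec 8, 2019 + 45 days = Jan 22, 2020.
The date termination becomes effective: counting 7 business days from Wednesday, Jan 22, 2020 (Jan 23, Jan 24, Jan 27, Jan 28, Jan 29, Jan 30, Jan 31, skipping weekends) reaches Friday, Jan 31, 2020.

Jan 31, 2020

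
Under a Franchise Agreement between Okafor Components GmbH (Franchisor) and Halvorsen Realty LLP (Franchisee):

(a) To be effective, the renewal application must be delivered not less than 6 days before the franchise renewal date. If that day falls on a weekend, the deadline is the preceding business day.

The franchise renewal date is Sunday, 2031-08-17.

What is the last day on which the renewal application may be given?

2031-08-11

Counting back 6 calendar days from 2031-08-17 gives 2031-08-11. That is a Monday, so no adjustment is needed.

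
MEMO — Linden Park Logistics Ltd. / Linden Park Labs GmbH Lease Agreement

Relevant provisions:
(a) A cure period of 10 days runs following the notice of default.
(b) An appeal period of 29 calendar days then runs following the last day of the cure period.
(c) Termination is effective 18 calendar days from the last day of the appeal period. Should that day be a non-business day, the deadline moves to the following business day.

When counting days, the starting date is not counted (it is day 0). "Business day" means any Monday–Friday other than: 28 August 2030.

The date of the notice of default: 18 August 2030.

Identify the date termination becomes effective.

14 October 2030

Adding 10 calendar days to 18 August 2030 gives 28 August 2030, which is the last day of the cure period.
Adding 29 calendar days to 28 August 2030 gives 26 September 2030, which is the last day of the appeal period.
Adding 18 calendar days to 26 September 2030 gives 14 October 2030, which is the date termination becomes effective. 14 October 2030 is a Monday and is not a listed holiday, so no roll-forward applies.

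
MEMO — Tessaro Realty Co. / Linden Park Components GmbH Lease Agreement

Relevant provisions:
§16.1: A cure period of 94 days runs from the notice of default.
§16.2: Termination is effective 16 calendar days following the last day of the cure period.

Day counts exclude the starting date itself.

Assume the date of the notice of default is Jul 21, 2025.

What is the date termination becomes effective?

The last day of the cure period: 94 calendar days after Jul 21, 2025 is Oct 23, 2025.
The date termination becomes effective: Oct 23, 2025 + 16 days = Nov 8, 2025.

Nov 8, 2025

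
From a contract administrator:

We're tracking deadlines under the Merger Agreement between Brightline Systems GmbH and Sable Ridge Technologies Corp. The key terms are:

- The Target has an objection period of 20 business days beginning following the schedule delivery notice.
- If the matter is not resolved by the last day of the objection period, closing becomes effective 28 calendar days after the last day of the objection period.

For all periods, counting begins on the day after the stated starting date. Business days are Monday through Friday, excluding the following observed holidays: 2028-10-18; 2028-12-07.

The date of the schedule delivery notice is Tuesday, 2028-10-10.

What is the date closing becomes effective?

2028-12-06

The last day of the objection period: counting 20 business days from Tuesday, 2028-10-10 (Oct 11, Oct 12, Oct 13, Oct 16, …, Nov 6, Nov 7, Nov 8, skipping weekends and the listed holiday on Oct 18) reaches Wednesday, 2028-11-08.
Adding 28 calendar days to 2028-11-08 gives 2028-12-06, which is the date closing becomes effective.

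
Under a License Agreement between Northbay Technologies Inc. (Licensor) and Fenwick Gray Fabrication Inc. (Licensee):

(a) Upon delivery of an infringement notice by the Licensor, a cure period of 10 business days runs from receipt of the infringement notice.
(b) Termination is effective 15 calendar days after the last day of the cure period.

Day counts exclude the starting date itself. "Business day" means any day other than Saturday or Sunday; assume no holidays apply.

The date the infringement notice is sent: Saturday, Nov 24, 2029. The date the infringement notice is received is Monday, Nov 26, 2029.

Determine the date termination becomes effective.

Dec 25, 2029

The last day of the cure period: counting 10 business days from Monday, Nov 26, 2029 (Nov 27, Nov 28, Nov 29, Nov 30, Dec 3, Dec 4, Dec 5, Dec 6, Dec 7, Dec 10, skipping weekends) reaches Monday, Dec 10, 2029.
The date termination becomes effective: Dec 10, 2029 + 15 days = Dec 25, 2029.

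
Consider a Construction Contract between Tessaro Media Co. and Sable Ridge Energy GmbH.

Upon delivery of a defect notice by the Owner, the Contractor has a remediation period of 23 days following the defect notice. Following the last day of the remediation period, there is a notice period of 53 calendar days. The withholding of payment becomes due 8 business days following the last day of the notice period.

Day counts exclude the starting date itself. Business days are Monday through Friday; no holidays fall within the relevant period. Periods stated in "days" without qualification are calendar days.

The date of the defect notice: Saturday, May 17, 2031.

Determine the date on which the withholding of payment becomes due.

August 13, 2031

Adding 23 calendar days to May 17, 2031 gives June 9, 2031, which is the last day of the remediation period.
The last day of the notice period: 53 calendar days after June 9, 2031 is August 1, 2031.
The date on which the withholding of payment becomes due: counting 8 business days from Friday, August 1, 2031 (Aug 4, Aug 5, Aug 6, Aug 7, Aug 8, Aug 11, Aug 12, Aug 13, skipping weekends) reaches Wednesday, August 13, 2031.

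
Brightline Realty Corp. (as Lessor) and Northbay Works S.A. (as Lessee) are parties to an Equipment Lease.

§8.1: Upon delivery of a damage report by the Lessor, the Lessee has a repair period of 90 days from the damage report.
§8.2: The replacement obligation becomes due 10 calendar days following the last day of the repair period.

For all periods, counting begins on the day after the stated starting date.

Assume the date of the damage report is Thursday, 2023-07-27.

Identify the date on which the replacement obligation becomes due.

The last day of the repair period: 90 calendar days after 2023-07-27 is 2023-10-25.
The date on which the replacement obligation becomes due: 10 calendar days after 2023-10-25 is 2023-11-04.

2023-11-04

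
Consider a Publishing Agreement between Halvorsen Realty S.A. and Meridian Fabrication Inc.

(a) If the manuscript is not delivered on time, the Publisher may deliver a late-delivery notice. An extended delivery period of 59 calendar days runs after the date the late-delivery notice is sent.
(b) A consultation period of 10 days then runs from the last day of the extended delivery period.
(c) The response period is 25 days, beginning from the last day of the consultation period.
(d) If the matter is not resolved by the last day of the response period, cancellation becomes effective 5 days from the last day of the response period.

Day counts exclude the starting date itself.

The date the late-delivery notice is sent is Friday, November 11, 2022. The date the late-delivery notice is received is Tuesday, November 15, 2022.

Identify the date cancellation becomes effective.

February 18, 2023

Adding 59 calendar days to November 11, 2022 gives January 9, 2023, which is the last day of the extended delivery period.
The last day of the consultation period: 10 calendar days after January 9, 2023 is January 19, 2023.
The last day of the response period: January 19, 2023 + 25 days = February 13, 2023.
The date cancellation becomes effective: February 13, 2023 + 5 days = February 18, 2023.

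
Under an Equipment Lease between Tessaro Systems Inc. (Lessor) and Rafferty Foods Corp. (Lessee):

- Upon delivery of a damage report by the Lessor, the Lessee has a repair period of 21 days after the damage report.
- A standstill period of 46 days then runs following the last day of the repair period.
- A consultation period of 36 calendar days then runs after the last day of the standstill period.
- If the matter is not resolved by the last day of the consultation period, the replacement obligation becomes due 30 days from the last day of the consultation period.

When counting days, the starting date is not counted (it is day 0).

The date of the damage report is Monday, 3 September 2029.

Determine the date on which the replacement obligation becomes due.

The last day of the repair period: 3 September 2029 + 21 days = 24 September 2029.
The last day of the standstill period: 24 September 2029 + 46 days = 9 November 2029.
Adding 36 calendar days to 9 November 2029 gives 15 December 2029, which is the last day of the consultation period.
The date on which the replacement obligation becomes due: 15 December 2029 + 30 days = 14 January 2030.

14 January 2030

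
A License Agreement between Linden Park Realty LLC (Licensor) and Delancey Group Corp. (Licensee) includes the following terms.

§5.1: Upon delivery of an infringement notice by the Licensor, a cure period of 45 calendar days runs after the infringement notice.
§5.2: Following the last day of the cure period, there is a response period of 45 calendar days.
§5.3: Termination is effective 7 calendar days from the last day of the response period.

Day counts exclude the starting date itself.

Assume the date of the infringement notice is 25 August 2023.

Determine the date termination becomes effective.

Adding 45 calendar days to 25 August 2023 gives 9 October 2023, which is the last day of the cure period.
The last day of the response period: 45 calendar days after 9 October 2023 is 23 November 2023.
Adding 7 calendar days to 23 November 2023 gives 30 November 2023, which is the date termination becomes effective.

30 November 2023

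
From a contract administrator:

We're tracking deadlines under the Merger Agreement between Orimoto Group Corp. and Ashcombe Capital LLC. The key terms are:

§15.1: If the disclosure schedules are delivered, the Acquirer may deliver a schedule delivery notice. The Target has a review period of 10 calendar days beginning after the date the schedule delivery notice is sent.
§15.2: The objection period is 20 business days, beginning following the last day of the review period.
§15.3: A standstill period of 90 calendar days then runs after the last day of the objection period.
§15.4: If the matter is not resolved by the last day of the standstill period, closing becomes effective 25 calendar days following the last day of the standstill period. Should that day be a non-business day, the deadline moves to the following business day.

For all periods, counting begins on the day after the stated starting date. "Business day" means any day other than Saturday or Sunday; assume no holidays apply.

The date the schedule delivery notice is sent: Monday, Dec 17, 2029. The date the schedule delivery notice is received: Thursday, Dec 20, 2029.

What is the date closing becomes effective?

The last day of the review period: Dec 17, 2029 + 10 days = Dec 27, 2029.
From Thursday, Dec 27, 2029, 20 business days (Dec 28, Dec 31, Jan 1, Jan 2, …, Jan 22, Jan 23, Jan 24, skipping weekends) brings us to Thursday, Jan 24, 2030, which is the last day of the objection period.
Adding 90 calendar days to Jan 24, 2030 gives Apr 24, 2030, which is the last day of the standstill period.
The date closing becomes effective: 25 calendar days after Apr 24, 2030 is May 19, 2030. That falls on a Sunday, so it rolls to the next business day, Monday, May 20, 2030.

May 20, 2030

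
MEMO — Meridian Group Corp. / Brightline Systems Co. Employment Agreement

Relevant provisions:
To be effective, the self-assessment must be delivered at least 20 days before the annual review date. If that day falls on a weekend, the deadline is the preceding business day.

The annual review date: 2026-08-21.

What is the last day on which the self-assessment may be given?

2026-08-21 minus 20 days is 2026-08-01. That is a Saturday, so the deadline moves back to Friday, 2026-07-31.

2026-07-31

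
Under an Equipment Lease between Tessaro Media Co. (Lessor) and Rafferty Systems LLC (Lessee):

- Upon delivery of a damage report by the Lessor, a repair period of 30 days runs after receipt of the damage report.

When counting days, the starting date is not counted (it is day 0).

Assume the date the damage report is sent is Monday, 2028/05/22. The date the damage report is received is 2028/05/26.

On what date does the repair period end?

The last day of the repair period: 2028/05/26 + 30 days = 2028/06/25.

2028/06/25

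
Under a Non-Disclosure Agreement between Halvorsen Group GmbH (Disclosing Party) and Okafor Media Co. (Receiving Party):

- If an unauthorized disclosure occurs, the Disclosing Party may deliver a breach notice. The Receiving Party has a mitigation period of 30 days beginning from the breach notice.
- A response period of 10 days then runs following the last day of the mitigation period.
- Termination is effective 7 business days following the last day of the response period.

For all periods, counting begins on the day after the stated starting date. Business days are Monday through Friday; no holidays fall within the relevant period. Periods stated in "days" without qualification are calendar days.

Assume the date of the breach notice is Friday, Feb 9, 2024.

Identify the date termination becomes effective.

Adding 30 calendar days to Feb 9, 2024 gives Mar 10, 2024, which is the last day of the mitigation period.
Adding 10 calendar days to Mar 10, 2024 gives Mar 20, 2024, which is the last day of the response period.
The date termination becomes effective: 7 business days after Wednesday, Mar 20, 2024, skipping weekends — Mar 21, Mar 22, Mar 25, Mar 26, Mar 27, Mar 28, Mar 29 — lands on Friday, Mar 29, 2024.

Mar 29, 2024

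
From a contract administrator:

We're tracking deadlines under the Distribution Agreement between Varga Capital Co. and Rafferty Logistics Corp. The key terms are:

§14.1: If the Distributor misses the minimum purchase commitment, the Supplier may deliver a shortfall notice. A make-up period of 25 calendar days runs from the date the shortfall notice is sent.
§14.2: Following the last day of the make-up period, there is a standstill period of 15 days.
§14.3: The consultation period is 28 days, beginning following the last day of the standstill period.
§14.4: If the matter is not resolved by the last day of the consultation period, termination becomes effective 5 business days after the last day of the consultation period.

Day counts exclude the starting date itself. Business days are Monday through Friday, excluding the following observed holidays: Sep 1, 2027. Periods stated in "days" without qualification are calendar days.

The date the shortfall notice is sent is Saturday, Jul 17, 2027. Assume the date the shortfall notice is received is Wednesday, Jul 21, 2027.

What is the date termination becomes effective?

Sep 30, 2027

The last day of the make-up period: Jul 17, 2027 + 25 days = Aug 11, 2027.
The last day of the standstill period: 15 calendar days after Aug 11, 2027 is Aug 26, 2027.
The last day of the consultation period: 28 calendar days after Aug 26, 2027 is Sep 23, 2027.
The date termination becomes effective: 5 business days after Thursday, Sep 23, 2027, skipping weekends — Sep 24, Sep 27, Sep 28, Sep 29, Sep 30 — lands on Thursday, Sep 30, 2027.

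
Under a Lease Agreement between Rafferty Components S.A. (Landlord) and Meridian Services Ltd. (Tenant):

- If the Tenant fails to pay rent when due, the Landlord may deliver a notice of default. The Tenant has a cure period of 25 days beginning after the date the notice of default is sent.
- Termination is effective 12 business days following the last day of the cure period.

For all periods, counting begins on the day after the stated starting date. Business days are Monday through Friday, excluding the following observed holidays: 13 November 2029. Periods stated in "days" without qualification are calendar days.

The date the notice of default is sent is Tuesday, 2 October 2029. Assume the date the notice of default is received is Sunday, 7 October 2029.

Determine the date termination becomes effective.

14 November 2029

The last day of the cure period: 2 October 2029 + 25 days = 27 October 2029.
The date termination becomes effective: 12 business days after Saturday, 27 October 2029, skipping weekends and the listed holiday on Nov 13 — Oct 29, Oct 30, Oct 31, Nov 1, …, Nov 9, Nov 12, Nov 14 — lands on Wednesday, 14 November 2029.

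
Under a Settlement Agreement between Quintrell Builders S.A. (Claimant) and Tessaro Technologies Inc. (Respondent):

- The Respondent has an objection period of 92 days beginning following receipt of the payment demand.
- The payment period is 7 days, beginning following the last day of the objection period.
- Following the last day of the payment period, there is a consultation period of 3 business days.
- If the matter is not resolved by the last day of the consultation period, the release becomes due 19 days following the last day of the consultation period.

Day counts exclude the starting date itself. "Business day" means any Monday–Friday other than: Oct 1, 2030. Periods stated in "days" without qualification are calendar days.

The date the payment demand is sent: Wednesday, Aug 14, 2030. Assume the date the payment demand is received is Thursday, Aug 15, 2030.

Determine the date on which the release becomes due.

Adding 92 calendar days to Aug 15, 2030 gives Nov 15, 2030, which is the last day of the objection period.
The last day of the payment period: Nov 15, 2030 + 7 days = Nov 22, 2030.
The last day of the consultation period: 3 business days after Friday, Nov 22, 2030, skipping weekends — Nov 25, Nov 26, Nov 27 — lands on Wednesday, Nov 27, 2030.
Adding 19 calendar days to Nov 27, 2030 gives Dec 16, 2030, which is the date on which the release becomes due.

Dec 16, 2030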